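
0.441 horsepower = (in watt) 328.9. Check: 1 horsepower = 745.69987 W, so 0.441 horsepower = 0.441 * 745.69987 = 328.85364 W. 328.85364 W = 328.85364 watt ≈ 328.9 watt (4 s.f.).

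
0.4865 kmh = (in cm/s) 13.51. Check: 1 kmh = 0.27777778 m/s, so 0.4865 kmh = 0.4865 * 0.27777778 = 0.13513889 m/s. 1 cm/s = 0.01 m/s, so 0.13513889 m/s = 0.13513889 / 0.01 = 13.513889 cm/s ≈ 13.51 cm/s (4 s.f.).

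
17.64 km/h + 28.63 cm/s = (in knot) 10.08. Check: 1 km/h = 0.27777778 m/s, so 17.64 km/h = 17.64 * 0.27777778 = 4.9 m/s. 1 cm/s = 0.01 m/s, so 28.63 cm/s = 28.63 * 0.01 = 0.2863 m/s. Sum: 4.9 + 0.2863 = 5.1863 m/s. 1 knot = 0.51444444 m/s, so 5.1863 m/s = 5.1863 / 0.51444444 = 10.081361 knot ≈ 10.08 knot (4 s.f.).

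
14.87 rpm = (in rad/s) 1 rpm = 0.10471976 rad/s, so 14.87 rpm = 14.87 * 0.10471976 = 1.5571828 rad/s. Result: 1.5571828 rad/s ≈ 1.557 rad/s (4 s.f.). Final answer: 1.557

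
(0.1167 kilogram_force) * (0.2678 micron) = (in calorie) 7.325e-08. Check: 1 kilogram_force = 9.80665 N, so 0.1167 kilogram_force = 0.1167 * 9.80665 = 1.1444361 N. 1 micron = 1e-06 m, so 0.2678 micron = 0.2678 * 1e-06 = 2.678e-07 m. Combine: 1.1444361 N * 2.678e-07 m = 3.0647998e-07 J. 1 calorie = 4.184 J, so 3.0647998e-07 J = 3.0647998e-07 / 4.184 = 7.3250472e-08 calorie ≈ 7.325e-08 calorie (4 s.f.).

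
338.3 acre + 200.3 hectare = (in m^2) 1 acre = 4046.8564 m^2, so 338.3 acre = 338.3 * 4046.8564 = 1369051.5 m^2. 1 hectare = 10000 m^2, so 200.3 hectare = 200.3 * 10000 = 2003000 m^2. Sum: 1369051.5 + 2003000 = 3372051.5 m^2. Result: 3372051.5 m^2 ≈ 3.372e+06 m^2 (4 s.f.). Final answer: 3.372e+06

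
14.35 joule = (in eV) 8.957e+19. Check: 14.35 joule = 14.35 J. 1 eV = 1.6021766e-19 J, so 14.35 J = 14.35 / 1.6021766e-19 = 8.9565655e+19 eV ≈ 8.957e+19 eV (4 s.f.).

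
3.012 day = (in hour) 1 day = 86400 s, so 3.012 day = 3.012 * 86400 = 260236.8 s. 1 hour = 3600 s, so 260236.8 s = 260236.8 / 3600 = 72.288 hour ≈ 72.29 hour (4 s.f.). Final answer: 72.29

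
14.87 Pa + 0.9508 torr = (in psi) 14.87 Pa is already in Pa. 1 torr = 133.32237 Pa, so 0.9508 torr = 0.9508 * 133.32237 = 126.76291 Pa. Sum: 14.87 + 126.76291 = 141.63291 Pa. 1 psi = 6894.7573 Pa, so 141.63291 Pa = 141.63291 / 6894.7573 = 0.020542117 psi ≈ 0.02054 psi (4 s.f.). Final answer: 0.02054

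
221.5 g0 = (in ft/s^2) 1 g0 = 9.80665 m/s^2, so 221.5 g0 = 221.5 * 9.80665 = 2172.173 m/s^2. 1 ft/s^2 = 0.3048 m/s^2, so 2172.173 m/s^2 = 2172.173 / 0.3048 = 7126.5518 ft/s^2 ≈ 7127 ft/s^2 (4 s.f.). Final answer: 7127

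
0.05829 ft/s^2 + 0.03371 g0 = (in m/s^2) 1 ft/s^2 = 0.3048 m/s^2, so 0.05829 ft/s^2 = 0.05829 * 0.3048 = 0.017766792 m/s^2. 1 g0 = 9.80665 m/s^2, so 0.03371 g0 = 0.03371 * 9.80665 = 0.33058217 m/s^2. Sum: 0.017766792 + 0.33058217 = 0.34834896 m/s^2. Result: 0.34834896 m/s^2 ≈ 0.3483 m/s^2 (4 s.f.). Final answer: 0.3483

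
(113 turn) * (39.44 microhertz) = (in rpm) 0.2674. Check: 1 turn = 6.2831853 rad, so 113 turn = 113 * 6.2831853 = 709.99994 rad. 1 microhertz = 1e-06 Hz, so 39.44 microhertz = 39.44 * 1e-06 = 3.944e-05 Hz. Combine: 709.99994 rad * 3.944e-05 Hz = 0.028002398 rad/s. 1 rpm = 0.10471976 rad/s, so 0.028002398 rad/s = 0.028002398 / 0.10471976 = 0.2674032 rpm ≈ 0.2674 rpm (4 s.f.).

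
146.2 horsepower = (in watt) 1 horsepower = 745.69987 W, so 146.2 horsepower = 146.2 * 745.69987 = 109021.32 W. 109021.32 W = 109021.32 watt ≈ 1.09e+05 watt (4 s.f.). Final answer: 1.09e+05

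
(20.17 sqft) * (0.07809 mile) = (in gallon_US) 6.221e+04. Check: 1 sqft = 0.09290304 m^2, so 20.17 sqft = 20.17 * 0.09290304 = 1.8738543 m^2. 1 mile = 1609.344 m, so 0.07809 mile = 0.07809 * 1609.344 = 125.67367 m. Combine: 1.8738543 m^2 * 125.67367 m = 235.49415 m^3. 1 gallon_US = 0.0037854118 m^3, so 235.49415 m^3 = 235.49415 / 0.0037854118 = 62210.974 gallon_US ≈ 6.221e+04 gallon_US (4 s.f.).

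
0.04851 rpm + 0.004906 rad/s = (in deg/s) 0.5722. Check: 1 rpm = 0.10471976 rad/s, so 0.04851 rpm = 0.04851 * 0.10471976 = 0.0050799553 rad/s. 0.004906 rad/s is already in rad/s. Sum: 0.0050799553 + 0.004906 = 0.0099859553 rad/s. 1 deg/s = 0.017453293 rad/s, so 0.0099859553 rad/s = 0.0099859553 / 0.017453293 = 0.57215309 deg/s ≈ 0.5722 deg/s (4 s.f.).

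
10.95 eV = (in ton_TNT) 1 eV = 1.6021766e-19 J, so 10.95 eV = 10.95 * 1.6021766e-19 = 1.7543834e-18 J. 1 ton_TNT = 4.184e+09 J, so 1.7543834e-18 J = 1.7543834e-18 / 4.184e+09 = 4.193077e-28 ton_TNT ≈ 4.193e-28 ton_TNT (4 s.f.). Final answer: 4.193e-28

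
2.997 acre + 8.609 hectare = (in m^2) 9.822e+04. Check: 1 acre = 4046.8564 m^2, so 2.997 acre = 2.997 * 4046.8564 = 12128.429 m^2. 1 hectare = 10000 m^2, so 8.609 hectare = 8.609 * 10000 = 86090 m^2. Sum: 12128.429 + 86090 = 98218.429 m^2. Result: 98218.429 m^2 ≈ 9.822e+04 m^2 (4 s.f.).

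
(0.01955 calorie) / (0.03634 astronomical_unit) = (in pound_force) 3.383e-12. Check: 1 calorie = 4.184 J, so 0.01955 calorie = 0.01955 * 4.184 = 0.0817972 J. 1 astronomical_unit = 1.4959787e+11 m, so 0.03634 astronomical_unit = 0.03634 * 1.4959787e+11 = 5.4363866e+09 m. Combine: 0.0817972 J / 5.4363866e+09 m = 1.5046244e-11 N. 1 pound_force = 4.4482216 N, so 1.5046244e-11 N = 1.5046244e-11 / 4.4482216 = 3.3825302e-12 pound_force ≈ 3.383e-12 pound_force (4 s.f.).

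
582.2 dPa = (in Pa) 1 dPa = 0.1 Pa, so 582.2 dPa = 582.2 * 0.1 = 58.22 Pa. Result: 58.22 Pa. Final answer: 58.22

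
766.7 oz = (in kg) 21.74. Check: 1 oz = 0.028349523 kg, so 766.7 oz = 766.7 * 0.028349523 = 21.735579 kg. Result: 21.735579 kg ≈ 21.74 kg (4 s.f.).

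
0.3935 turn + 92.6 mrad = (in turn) 0.4082. Check: 1 turn = 6.2831853 rad, so 0.3935 turn = 0.3935 * 6.2831853 = 2.4724334 rad. 1 mrad = 0.001 rad, so 92.6 mrad = 92.6 * 0.001 = 0.0926 rad. Sum: 2.4724334 + 0.0926 = 2.5650334 rad. 1 turn = 6.2831853 rad, so 2.5650334 rad = 2.5650334 / 6.2831853 = 0.40823775 turn ≈ 0.4082 turn (4 s.f.).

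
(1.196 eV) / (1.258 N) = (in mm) 1.523e-16. Check: 1 eV = 1.6021766e-19 J, so 1.196 eV = 1.196 * 1.6021766e-19 = 1.9162033e-19 J. 1.258 N is already in N. Combine: 1.9162033e-19 J / 1.258 N = 1.523214e-19 m. 1 mm = 0.001 m, so 1.523214e-19 m = 1.523214e-19 / 0.001 = 1.523214e-16 mm ≈ 1.523e-16 mm (4 s.f.).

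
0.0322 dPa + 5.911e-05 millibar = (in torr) 1 dPa = 0.1 Pa, so 0.0322 dPa = 0.0322 * 0.1 = 0.00322 Pa. 1 millibar = 100 Pa, so 5.911e-05 millibar = 5.911e-05 * 100 = 0.005911 Pa. Sum: 0.00322 + 0.005911 = 0.009131 Pa. 1 torr = 133.32237 Pa, so 0.009131 Pa = 0.009131 / 133.32237 = 6.8488132e-05 torr ≈ 6.849e-05 torr (4 s.f.). Final answer: 6.849e-05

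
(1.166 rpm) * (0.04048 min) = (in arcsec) 6.117e+04. Check: 1 rpm = 0.10471976 rad/s, so 1.166 rpm = 1.166 * 0.10471976 = 0.12210323 rad/s. 1 min = 60 s, so 0.04048 min = 0.04048 * 60 = 2.4288 s. Combine: 0.12210323 rad/s * 2.4288 s = 0.29656434 rad. 1 arcsec = 4.8481368e-06 rad, so 0.29656434 rad = 0.29656434 / 4.8481368e-06 = 61170.785 arcsec ≈ 6.117e+04 arcsec (4 s.f.).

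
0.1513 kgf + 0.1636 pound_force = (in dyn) 2.211e+05. Check: 1 kgf = 9.80665 N, so 0.1513 kgf = 0.1513 * 9.80665 = 1.4837461 N. 1 pound_force = 4.4482216 N, so 0.1636 pound_force = 0.1636 * 4.4482216 = 0.72772906 N. Sum: 1.4837461 + 0.72772906 = 2.2114752 N. 1 dyn = 1e-05 N, so 2.2114752 N = 2.2114752 / 1e-05 = 221147.52 dyn ≈ 2.211e+05 dyn (4 s.f.).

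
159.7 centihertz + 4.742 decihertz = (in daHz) 0.2071. Check: 1 centihertz = 0.01 Hz, so 159.7 centihertz = 159.7 * 0.01 = 1.597 Hz. 1 decihertz = 0.1 Hz, so 4.742 decihertz = 4.742 * 0.1 = 0.4742 Hz. Sum: 1.597 + 0.4742 = 2.0712 Hz. 1 daHz = 10 Hz, so 2.0712 Hz = 2.0712 / 10 = 0.20712 daHz ≈ 0.2071 daHz (4 s.f.).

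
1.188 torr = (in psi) 1 torr = 133.32237 Pa, so 1.188 torr = 1.188 * 133.32237 = 158.38697 Pa. 1 psi = 6894.7573 Pa, so 158.38697 Pa = 158.38697 / 6894.7573 = 0.022972088 psi ≈ 0.02297 psi (4 s.f.). Final answer: 0.02297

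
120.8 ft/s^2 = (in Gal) 1 ft/s^2 = 0.3048 m/s^2, so 120.8 ft/s^2 = 120.8 * 0.3048 = 36.81984 m/s^2. 1 Gal = 0.01 m/s^2, so 36.81984 m/s^2 = 36.81984 / 0.01 = 3681.984 Gal ≈ 3682 Gal (4 s.f.). Final answer: 3682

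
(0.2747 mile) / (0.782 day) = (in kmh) 0.02356. Check: 1 mile = 1609.344 m, so 0.2747 mile = 0.2747 * 1609.344 = 442.0868 m. 1 day = 86400 s, so 0.782 day = 0.782 * 86400 = 67564.8 s. Combine: 442.0868 m / 67564.8 s = 0.0065431526 m/s. 1 kmh = 0.27777778 m/s, so 0.0065431526 m/s = 0.0065431526 / 0.27777778 = 0.023555349 kmh ≈ 0.02356 kmh (4 s.f.).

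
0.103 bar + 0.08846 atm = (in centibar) 1 bar = 100000 Pa, so 0.103 bar = 0.103 * 100000 = 10300 Pa. 1 atm = 101325 Pa, so 0.08846 atm = 0.08846 * 101325 = 8963.2095 Pa. Sum: 10300 + 8963.2095 = 19263.209 Pa. 1 centibar = 1000 Pa, so 19263.209 Pa = 19263.209 / 1000 = 19.263209 centibar ≈ 19.26 centibar (4 s.f.). Final answer: 19.26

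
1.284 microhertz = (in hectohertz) 1.284e-08. Check: 1 microhertz = 1e-06 Hz, so 1.284 microhertz = 1.284 * 1e-06 = 1.284e-06 Hz. 1 hectohertz = 100 Hz, so 1.284e-06 Hz = 1.284e-06 / 100 = 1.284e-08 hectohertz.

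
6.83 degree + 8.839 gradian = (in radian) 1 degree = 0.017453293 rad, so 6.83 degree = 6.83 * 0.017453293 = 0.11920599 rad. 1 gradian = 0.015707963 rad, so 8.839 gradian = 8.839 * 0.015707963 = 0.13884269 rad. Sum: 0.11920599 + 0.13884269 = 0.25804868 rad. 0.25804868 rad = 0.25804868 radian ≈ 0.258 radian (4 s.f.). Final answer: 0.258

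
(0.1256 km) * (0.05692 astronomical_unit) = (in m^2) 1 km = 1000 m, so 0.1256 km = 0.1256 * 1000 = 125.6 m. 1 astronomical_unit = 1.4959787e+11 m, so 0.05692 astronomical_unit = 0.05692 * 1.4959787e+11 = 8.5151108e+09 m. Combine: 125.6 m * 8.5151108e+09 m = 1.0694979e+12 m^2. Result: 1.0694979e+12 m^2 ≈ 1.069e+12 m^2 (4 s.f.). Final answer: 1.069e+12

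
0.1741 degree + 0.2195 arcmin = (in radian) 0.003102. Check: 1 degree = 0.017453293 rad, so 0.1741 degree = 0.1741 * 0.017453293 = 0.0030386182 rad. 1 arcmin = 0.00029088821 rad, so 0.2195 arcmin = 0.2195 * 0.00029088821 = 6.3849962e-05 rad. Sum: 0.0030386182 + 6.3849962e-05 = 0.0031024682 rad. 0.0031024682 rad = 0.0031024682 radian ≈ 0.003102 radian (4 s.f.).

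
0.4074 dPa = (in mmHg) 0.0003056. Check: 1 dPa = 0.1 Pa, so 0.4074 dPa = 0.4074 * 0.1 = 0.04074 Pa. 1 mmHg = 133.32237 Pa, so 0.04074 Pa = 0.04074 / 133.32237 = 0.00030557513 mmHg ≈ 0.0003056 mmHg (4 s.f.).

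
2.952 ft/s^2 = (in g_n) 0.09175. Check: 1 ft/s^2 = 0.3048 m/s^2, so 2.952 ft/s^2 = 2.952 * 0.3048 = 0.8997696 m/s^2. 1 g_n = 9.80665 m/s^2, so 0.8997696 m/s^2 = 0.8997696 / 9.80665 = 0.091750965 g_n ≈ 0.09175 g_n (4 s.f.).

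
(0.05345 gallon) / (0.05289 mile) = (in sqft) 1 gallon = 0.0037854118 m^3, so 0.05345 gallon = 0.05345 * 0.0037854118 = 0.00020233026 m^3. 1 mile = 1609.344 m, so 0.05289 mile = 0.05289 * 1609.344 = 85.118204 m. Combine: 0.00020233026 m^3 / 85.118204 m = 2.3770504e-06 m^2. 1 sqft = 0.09290304 m^2, so 2.3770504e-06 m^2 = 2.3770504e-06 / 0.09290304 = 2.5586357e-05 sqft ≈ 2.559e-05 sqft (4 s.f.). Final answer: 2.559e-05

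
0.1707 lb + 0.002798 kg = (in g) 80.23. Check: 1 lb = 0.45359237 kg, so 0.1707 lb = 0.1707 * 0.45359237 = 0.077428218 kg. 0.002798 kg is already in kg. Sum: 0.077428218 + 0.002798 = 0.080226218 kg. 1 g = 0.001 kg, so 0.080226218 kg = 0.080226218 / 0.001 = 80.226218 g ≈ 80.23 g (4 s.f.).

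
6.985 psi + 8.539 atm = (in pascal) 9.134e+05. Check: 1 psi = 6894.7573 Pa, so 6.985 psi = 6.985 * 6894.7573 = 48159.88 Pa. 1 atm = 101325 Pa, so 8.539 atm = 8.539 * 101325 = 865214.17 Pa. Sum: 48159.88 + 865214.17 = 913374.05 Pa. 913374.05 Pa = 913374.05 pascal ≈ 9.134e+05 pascal (4 s.f.).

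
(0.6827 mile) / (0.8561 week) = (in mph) 0.004747. Check: 1 mile = 1609.344 m, so 0.6827 mile = 0.6827 * 1609.344 = 1098.6991 m. 1 week = 604800 s, so 0.8561 week = 0.8561 * 604800 = 517769.28 s. Combine: 1098.6991 m / 517769.28 s = 0.002121986 m/s. 1 mph = 0.44704 m/s, so 0.002121986 m/s = 0.002121986 / 0.44704 = 0.0047467474 mph ≈ 0.004747 mph (4 s.f.).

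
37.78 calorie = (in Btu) 1 calorie = 4.184 J, so 37.78 calorie = 37.78 * 4.184 = 158.07152 J. 1 Btu = 1055.0559 J, so 158.07152 J = 158.07152 / 1055.0559 = 0.14982289 Btu ≈ 0.1498 Btu (4 s.f.). Final answer: 0.1498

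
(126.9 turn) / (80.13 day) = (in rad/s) 1 turn = 6.2831853 rad, so 126.9 turn = 126.9 * 6.2831853 = 797.33622 rad. 1 day = 86400 s, so 80.13 day = 80.13 * 86400 = 6923232 s. Combine: 797.33622 rad / 6923232 s = 0.00011516821 rad/s. Result: 0.00011516821 rad/s ≈ 0.0001152 rad/s (4 s.f.). Final answer: 0.0001152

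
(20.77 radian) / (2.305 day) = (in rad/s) 20.77 radian = 20.77 rad. 1 day = 86400 s, so 2.305 day = 2.305 * 86400 = 199152 s. Combine: 20.77 rad / 199152 s = 0.0001042922 rad/s. Result: 0.0001042922 rad/s ≈ 0.0001043 rad/s (4 s.f.). Final answer: 0.0001043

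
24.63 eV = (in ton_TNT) 1 eV = 1.6021766e-19 J, so 24.63 eV = 24.63 * 1.6021766e-19 = 3.946161e-18 J. 1 ton_TNT = 4.184e+09 J, so 3.946161e-18 J = 3.946161e-18 / 4.184e+09 = 9.4315513e-28 ton_TNT ≈ 9.432e-28 ton_TNT (4 s.f.). Final answer: 9.432e-28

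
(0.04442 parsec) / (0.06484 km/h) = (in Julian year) 2.411e+09. Check: 1 parsec = 3.0856776e+16 m, so 0.04442 parsec = 0.04442 * 3.0856776e+16 = 1.370658e+15 m. 1 km/h = 0.27777778 m/s, so 0.06484 km/h = 0.06484 * 0.27777778 = 0.018011111 m/s. Combine: 1.370658e+15 m / 0.018011111 m/s = 7.610069e+16 s. 1 Julian year = 31557600 s, so 7.610069e+16 s = 7.610069e+16 / 31557600 = 2.4114853e+09 Julian year ≈ 2.411e+09 Julian year (4 s.f.).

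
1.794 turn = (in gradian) 717.6. Check: 1 turn = 6.2831853 rad, so 1.794 turn = 1.794 * 6.2831853 = 11.272034 rad. 1 gradian = 0.015707963 rad, so 11.272034 rad = 11.272034 / 0.015707963 = 717.6 gradian.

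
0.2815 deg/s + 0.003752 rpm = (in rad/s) 0.005306. Check: 1 deg/s = 0.017453293 rad/s, so 0.2815 deg/s = 0.2815 * 0.017453293 = 0.0049131018 rad/s. 1 rpm = 0.10471976 rad/s, so 0.003752 rpm = 0.003752 * 0.10471976 = 0.00039290852 rad/s. Sum: 0.0049131018 + 0.00039290852 = 0.0053060104 rad/s. Result: 0.0053060104 rad/s ≈ 0.005306 rad/s (4 s.f.).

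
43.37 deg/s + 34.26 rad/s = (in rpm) 334.4. Check: 1 deg/s = 0.017453293 rad/s, so 43.37 deg/s = 43.37 * 0.017453293 = 0.7569493 rad/s. 34.26 rad/s is already in rad/s. Sum: 0.7569493 + 34.26 = 35.016949 rad/s. 1 rpm = 0.10471976 rad/s, so 35.016949 rad/s = 35.016949 / 0.10471976 = 334.38723 rpm ≈ 334.4 rpm (4 s.f.).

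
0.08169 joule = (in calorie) 0.08169 joule = 0.08169 J. 1 calorie = 4.184 J, so 0.08169 J = 0.08169 / 4.184 = 0.019524379 calorie ≈ 0.01952 calorie (4 s.f.). Final answer: 0.01952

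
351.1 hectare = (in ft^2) 3.779e+07. Check: 1 hectare = 10000 m^2, so 351.1 hectare = 351.1 * 10000 = 3511000 m^2. 1 ft^2 = 0.09290304 m^2, so 3511000 m^2 = 3511000 / 0.09290304 = 37792089 ft^2 ≈ 3.779e+07 ft^2 (4 s.f.).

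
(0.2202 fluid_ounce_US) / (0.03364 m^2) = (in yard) 0.0002117. Check: 1 fluid_ounce_US = 2.957353e-05 m^3, so 0.2202 fluid_ounce_US = 0.2202 * 2.957353e-05 = 6.5120912e-06 m^3. 0.03364 m^2 is already in m^2. Combine: 6.5120912e-06 m^3 / 0.03364 m^2 = 0.00019358178 m. 1 yard = 0.9144 m, so 0.00019358178 m = 0.00019358178 / 0.9144 = 0.00021170361 yard ≈ 0.0002117 yard (4 s.f.).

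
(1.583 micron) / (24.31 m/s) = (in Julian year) 1 micron = 1e-06 m, so 1.583 micron = 1.583 * 1e-06 = 1.583e-06 m. 24.31 m/s is already in m/s. Combine: 1.583e-06 m / 24.31 m/s = 6.5117236e-08 s. 1 Julian year = 31557600 s, so 6.5117236e-08 s = 6.5117236e-08 / 31557600 = 2.0634407e-15 Julian year ≈ 2.063e-15 Julian year (4 s.f.). Final answer: 2.063e-15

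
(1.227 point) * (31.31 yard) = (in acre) 1 point = 0.00035277778 m, so 1.227 point = 1.227 * 0.00035277778 = 0.00043285833 m. 1 yard = 0.9144 m, so 31.31 yard = 31.31 * 0.9144 = 28.629864 m. Combine: 0.00043285833 m * 28.629864 m = 0.012392675 m^2. 1 acre = 4046.8564 m^2, so 0.012392675 m^2 = 0.012392675 / 4046.8564 = 3.0622967e-06 acre ≈ 3.062e-06 acre (4 s.f.). Final answer: 3.062e-06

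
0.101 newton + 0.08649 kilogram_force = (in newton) 0.101 newton = 0.101 N. 1 kilogram_force = 9.80665 N, so 0.08649 kilogram_force = 0.08649 * 9.80665 = 0.84817716 N. Sum: 0.101 + 0.84817716 = 0.94917716 N. 0.94917716 N = 0.94917716 newton ≈ 0.9492 newton (4 s.f.). Final answer: 0.9492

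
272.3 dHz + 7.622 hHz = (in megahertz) 1 dHz = 0.1 Hz, so 272.3 dHz = 272.3 * 0.1 = 27.23 Hz. 1 hHz = 100 Hz, so 7.622 hHz = 7.622 * 100 = 762.2 Hz. Sum: 27.23 + 762.2 = 789.43 Hz. 1 megahertz = 1000000 Hz, so 789.43 Hz = 789.43 / 1000000 = 0.00078943 megahertz ≈ 0.0007894 megahertz (4 s.f.). Final answer: 0.0007894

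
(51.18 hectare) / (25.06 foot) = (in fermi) 1 hectare = 10000 m^2, so 51.18 hectare = 51.18 * 10000 = 511800 m^2. 1 foot = 0.3048 m, so 25.06 foot = 25.06 * 0.3048 = 7.638288 m. Combine: 511800 m^2 / 7.638288 m = 67004.543 m. 1 fermi = 1e-15 m, so 67004.543 m = 67004.543 / 1e-15 = 6.7004543e+19 fermi ≈ 6.7e+19 fermi (4 s.f.). Final answer: 6.7e+19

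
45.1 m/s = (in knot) 87.67. Check: 1 knot = 0.51444444 m/s, so 45.1 m/s = 45.1 / 0.51444444 = 87.667387 knot ≈ 87.67 knot (4 s.f.).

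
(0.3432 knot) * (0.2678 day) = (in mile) 2.538. Check: 1 knot = 0.51444444 m/s, so 0.3432 knot = 0.3432 * 0.51444444 = 0.17655733 m/s. 1 day = 86400 s, so 0.2678 day = 0.2678 * 86400 = 23137.92 s. Combine: 0.17655733 m/s * 23137.92 s = 4085.1695 m. 1 mile = 1609.344 m, so 4085.1695 m = 4085.1695 / 1609.344 = 2.5384066 mile ≈ 2.538 mile (4 s.f.).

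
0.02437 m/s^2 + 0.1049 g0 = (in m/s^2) 0.02437 m/s^2 is already in m/s^2. 1 g0 = 9.80665 m/s^2, so 0.1049 g0 = 0.1049 * 9.80665 = 1.0287176 m/s^2. Sum: 0.02437 + 1.0287176 = 1.0530876 m/s^2. Result: 1.0530876 m/s^2 ≈ 1.053 m/s^2 (4 s.f.). Final answer: 1.053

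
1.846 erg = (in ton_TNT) 4.412e-17. Check: 1 erg = 1e-07 J, so 1.846 erg = 1.846 * 1e-07 = 1.846e-07 J. 1 ton_TNT = 4.184e+09 J, so 1.846e-07 J = 1.846e-07 / 4.184e+09 = 4.4120459e-17 ton_TNT ≈ 4.412e-17 ton_TNT (4 s.f.).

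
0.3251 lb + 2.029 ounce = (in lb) 1 lb = 0.45359237 kg, so 0.3251 lb = 0.3251 * 0.45359237 = 0.14746288 kg. 1 ounce = 0.028349523 kg, so 2.029 ounce = 2.029 * 0.028349523 = 0.057521182 kg. Sum: 0.14746288 + 0.057521182 = 0.20498406 kg. 1 lb = 0.45359237 kg, so 0.20498406 kg = 0.20498406 / 0.45359237 = 0.4519125 lb ≈ 0.4519 lb (4 s.f.). Final answer: 0.4519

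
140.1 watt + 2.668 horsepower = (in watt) 2130. Check: 140.1 watt = 140.1 W. 1 horsepower = 745.69987 W, so 2.668 horsepower = 2.668 * 745.69987 = 1989.5273 W. Sum: 140.1 + 1989.5273 = 2129.6273 W. 2129.6273 W = 2129.6273 watt ≈ 2130 watt (4 s.f.).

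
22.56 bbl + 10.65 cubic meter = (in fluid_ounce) 1 bbl = 0.15898729 m^3, so 22.56 bbl = 22.56 * 0.15898729 = 3.5867534 m^3. 10.65 cubic meter = 10.65 m^3. Sum: 3.5867534 + 10.65 = 14.236753 m^3. 1 fluid_ounce = 2.957353e-05 m^3, so 14.236753 m^3 = 14.236753 / 2.957353e-05 = 481401.9 fluid_ounce ≈ 4.814e+05 fluid_ounce (4 s.f.). Final answer: 4.814e+05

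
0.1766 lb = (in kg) 0.0801. Check: 1 lb = 0.45359237 kg, so 0.1766 lb = 0.1766 * 0.45359237 = 0.080104413 kg. Result: 0.080104413 kg ≈ 0.0801 kg (4 s.f.).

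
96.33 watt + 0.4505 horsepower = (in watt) 96.33 watt = 96.33 W. 1 horsepower = 745.69987 W, so 0.4505 horsepower = 0.4505 * 745.69987 = 335.93779 W. Sum: 96.33 + 335.93779 = 432.26779 W. 432.26779 W = 432.26779 watt ≈ 432.3 watt (4 s.f.). Final answer: 432.3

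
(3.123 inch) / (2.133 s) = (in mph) 0.08319. Check: 1 inch = 0.0254 m, so 3.123 inch = 3.123 * 0.0254 = 0.0793242 m. 2.133 s is already in s. Combine: 0.0793242 m / 2.133 s = 0.03718903 m/s. 1 mph = 0.44704 m/s, so 0.03718903 m/s = 0.03718903 / 0.44704 = 0.08318949 mph ≈ 0.08319 mph (4 s.f.).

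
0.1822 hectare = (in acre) 1 hectare = 10000 m^2, so 0.1822 hectare = 0.1822 * 10000 = 1822 m^2. 1 acre = 4046.8564 m^2, so 1822 m^2 = 1822 / 4046.8564 = 0.45022601 acre ≈ 0.4502 acre (4 s.f.). Final answer: 0.4502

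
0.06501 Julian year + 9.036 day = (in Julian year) 0.08975. Check: 1 Julian year = 31557600 s, so 0.06501 Julian year = 0.06501 * 31557600 = 2051559.6 s. 1 day = 86400 s, so 9.036 day = 9.036 * 86400 = 780710.4 s. Sum: 2051559.6 + 780710.4 = 2832270 s. 1 Julian year = 31557600 s, so 2832270 s = 2832270 / 31557600 = 0.08974922 Julian year ≈ 0.08975 Julian year (4 s.f.).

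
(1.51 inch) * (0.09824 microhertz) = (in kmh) 1.356e-08. Check: 1 inch = 0.0254 m, so 1.51 inch = 1.51 * 0.0254 = 0.038354 m. 1 microhertz = 1e-06 Hz, so 0.09824 microhertz = 0.09824 * 1e-06 = 9.824e-08 Hz. Combine: 0.038354 m * 9.824e-08 Hz = 3.767897e-09 m/s. 1 kmh = 0.27777778 m/s, so 3.767897e-09 m/s = 3.767897e-09 / 0.27777778 = 1.3564429e-08 kmh ≈ 1.356e-08 kmh (4 s.f.).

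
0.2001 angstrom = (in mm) 1 angstrom = 1e-10 m, so 0.2001 angstrom = 0.2001 * 1e-10 = 2.001e-11 m. 1 mm = 0.001 m, so 2.001e-11 m = 2.001e-11 / 0.001 = 2.001e-08 mm. Final answer: 2.001e-08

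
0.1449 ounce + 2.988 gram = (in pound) 1 ounce = 0.028349523 kg, so 0.1449 ounce = 0.1449 * 0.028349523 = 0.0041078459 kg. 1 gram = 0.001 kg, so 2.988 gram = 2.988 * 0.001 = 0.002988 kg. Sum: 0.0041078459 + 0.002988 = 0.0070958459 kg. 1 pound = 0.45359237 kg, so 0.0070958459 kg = 0.0070958459 / 0.45359237 = 0.015643662 pound ≈ 0.01564 pound (4 s.f.). Final answer: 0.01564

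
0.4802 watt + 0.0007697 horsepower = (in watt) 0.4802 watt = 0.4802 W. 1 horsepower = 745.69987 W, so 0.0007697 horsepower = 0.0007697 * 745.69987 = 0.57396519 W. Sum: 0.4802 + 0.57396519 = 1.0541652 W. 1.0541652 W = 1.0541652 watt ≈ 1.054 watt (4 s.f.). Final answer: 1.054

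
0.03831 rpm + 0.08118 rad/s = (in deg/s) 4.881. Check: 1 rpm = 0.10471976 rad/s, so 0.03831 rpm = 0.03831 * 0.10471976 = 0.0040118138 rad/s. 0.08118 rad/s is already in rad/s. Sum: 0.0040118138 + 0.08118 = 0.085191814 rad/s. 1 deg/s = 0.017453293 rad/s, so 0.085191814 rad/s = 0.085191814 / 0.017453293 = 4.8811314 deg/s ≈ 4.881 deg/s (4 s.f.).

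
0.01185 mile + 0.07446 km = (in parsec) 1 mile = 1609.344 m, so 0.01185 mile = 0.01185 * 1609.344 = 19.070726 m. 1 km = 1000 m, so 0.07446 km = 0.07446 * 1000 = 74.46 m. Sum: 19.070726 + 74.46 = 93.530726 m. 1 parsec = 3.0856776e+16 m, so 93.530726 m = 93.530726 / 3.0856776e+16 = 3.0311244e-15 parsec ≈ 3.031e-15 parsec (4 s.f.). Final answer: 3.031e-15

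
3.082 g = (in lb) 0.006795. Check: 1 g = 0.001 kg, so 3.082 g = 3.082 * 0.001 = 0.003082 kg. 1 lb = 0.45359237 kg, so 0.003082 kg = 0.003082 / 0.45359237 = 0.0067946469 lb ≈ 0.006795 lb (4 s.f.).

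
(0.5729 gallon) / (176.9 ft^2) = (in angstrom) 1 gallon = 0.0037854118 m^3, so 0.5729 gallon = 0.5729 * 0.0037854118 = 0.0021686624 m^3. 1 ft^2 = 0.09290304 m^2, so 176.9 ft^2 = 176.9 * 0.09290304 = 16.434548 m^2. Combine: 0.0021686624 m^3 / 16.434548 m^2 = 0.00013195753 m. 1 angstrom = 1e-10 m, so 0.00013195753 m = 0.00013195753 / 1e-10 = 1319575.3 angstrom ≈ 1.32e+06 angstrom (4 s.f.). Final answer: 1.32e+06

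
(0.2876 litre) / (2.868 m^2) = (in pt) 0.2843. Check: 1 litre = 0.001 m^3, so 0.2876 litre = 0.2876 * 0.001 = 0.0002876 m^3. 2.868 m^2 is already in m^2. Combine: 0.0002876 m^3 / 2.868 m^2 = 0.00010027894 m. 1 pt = 0.00035277778 m, so 0.00010027894 m = 0.00010027894 / 0.00035277778 = 0.28425526 pt ≈ 0.2843 pt (4 s.f.).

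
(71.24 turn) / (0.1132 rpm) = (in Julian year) 1 turn = 6.2831853 rad, so 71.24 turn = 71.24 * 6.2831853 = 447.61412 rad. 1 rpm = 0.10471976 rad/s, so 0.1132 rpm = 0.1132 * 0.10471976 = 0.011854276 rad/s. Combine: 447.61412 rad / 0.011854276 rad/s = 37759.717 s. 1 Julian year = 31557600 s, so 37759.717 s = 37759.717 / 31557600 = 0.0011965332 Julian year ≈ 0.001197 Julian year (4 s.f.). Final answer: 0.001197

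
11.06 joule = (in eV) 6.903e+19. Check: 11.06 joule = 11.06 J. 1 eV = 1.6021766e-19 J, so 11.06 J = 11.06 / 1.6021766e-19 = 6.903109e+19 eV ≈ 6.903e+19 eV (4 s.f.).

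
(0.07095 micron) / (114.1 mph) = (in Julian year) 1 micron = 1e-06 m, so 0.07095 micron = 0.07095 * 1e-06 = 7.095e-08 m. 1 mph = 0.44704 m/s, so 114.1 mph = 114.1 * 0.44704 = 51.007264 m/s. Combine: 7.095e-08 m / 51.007264 m/s = 1.3909784e-09 s. 1 Julian year = 31557600 s, so 1.3909784e-09 s = 1.3909784e-09 / 31557600 = 4.4077444e-17 Julian year ≈ 4.408e-17 Julian year (4 s.f.). Final answer: 4.408e-17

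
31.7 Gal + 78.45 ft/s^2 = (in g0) 1 Gal = 0.01 m/s^2, so 31.7 Gal = 31.7 * 0.01 = 0.317 m/s^2. 1 ft/s^2 = 0.3048 m/s^2, so 78.45 ft/s^2 = 78.45 * 0.3048 = 23.91156 m/s^2. Sum: 0.317 + 23.91156 = 24.22856 m/s^2. 1 g0 = 9.80665 m/s^2, so 24.22856 m/s^2 = 24.22856 / 9.80665 = 2.4706255 g0 ≈ 2.471 g0 (4 s.f.). Final answer: 2.471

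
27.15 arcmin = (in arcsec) 1 arcmin = 0.00029088821 rad, so 27.15 arcmin = 27.15 * 0.00029088821 = 0.0078976149 rad. 1 arcsec = 4.8481368e-06 rad, so 0.0078976149 rad = 0.0078976149 / 4.8481368e-06 = 1629 arcsec. Final answer: 1629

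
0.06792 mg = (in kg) 1 mg = 1e-06 kg, so 0.06792 mg = 0.06792 * 1e-06 = 6.792e-08 kg. Result: 6.792e-08 kg. Final answer: 6.792e-08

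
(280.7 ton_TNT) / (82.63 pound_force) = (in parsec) 1 ton_TNT = 4.184e+09 J, so 280.7 ton_TNT = 280.7 * 4.184e+09 = 1.1744488e+12 J. 1 pound_force = 4.4482216 N, so 82.63 pound_force = 82.63 * 4.4482216 = 367.55655 N. Combine: 1.1744488e+12 J / 367.55655 N = 3.1952873e+09 m. 1 parsec = 3.0856776e+16 m, so 3.1952873e+09 m = 3.1952873e+09 / 3.0856776e+16 = 1.0355221e-07 parsec ≈ 1.036e-07 parsec (4 s.f.). Final answer: 1.036e-07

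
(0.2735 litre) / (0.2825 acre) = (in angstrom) 1 litre = 0.001 m^3, so 0.2735 litre = 0.2735 * 0.001 = 0.0002735 m^3. 1 acre = 4046.8564 m^2, so 0.2825 acre = 0.2825 * 4046.8564 = 1143.2369 m^2. Combine: 0.0002735 m^3 / 1143.2369 m^2 = 2.39233e-07 m. 1 angstrom = 1e-10 m, so 2.39233e-07 m = 2.39233e-07 / 1e-10 = 2392.33 angstrom ≈ 2392 angstrom (4 s.f.). Final answer: 2392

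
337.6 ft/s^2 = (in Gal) 1.029e+04. Check: 1 ft/s^2 = 0.3048 m/s^2, so 337.6 ft/s^2 = 337.6 * 0.3048 = 102.90048 m/s^2. 1 Gal = 0.01 m/s^2, so 102.90048 m/s^2 = 102.90048 / 0.01 = 10290.048 Gal ≈ 1.029e+04 Gal (4 s.f.).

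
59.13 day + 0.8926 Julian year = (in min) 1 day = 86400 s, so 59.13 day = 59.13 * 86400 = 5108832 s. 1 Julian year = 31557600 s, so 0.8926 Julian year = 0.8926 * 31557600 = 28168314 s. Sum: 5108832 + 28168314 = 33277146 s. 1 min = 60 s, so 33277146 s = 33277146 / 60 = 554619.1 min ≈ 5.546e+05 min (4 s.f.). Final answer: 5.546e+05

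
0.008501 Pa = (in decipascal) 0.08501. Check: 1 decipascal = 0.1 Pa, so 0.008501 Pa = 0.008501 / 0.1 = 0.08501 decipascal.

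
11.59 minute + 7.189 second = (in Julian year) 1 minute = 60 s, so 11.59 minute = 11.59 * 60 = 695.4 s. 7.189 second = 7.189 s. Sum: 695.4 + 7.189 = 702.589 s. 1 Julian year = 31557600 s, so 702.589 s = 702.589 / 31557600 = 2.2263702e-05 Julian year ≈ 2.226e-05 Julian year (4 s.f.). Final answer: 2.226e-05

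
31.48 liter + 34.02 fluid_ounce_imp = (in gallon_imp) 7.137. Check: 1 liter = 0.001 m^3, so 31.48 liter = 31.48 * 0.001 = 0.03148 m^3. 1 fluid_ounce_imp = 2.8413063e-05 m^3, so 34.02 fluid_ounce_imp = 34.02 * 2.8413063e-05 = 0.00096661239 m^3. Sum: 0.03148 + 0.00096661239 = 0.032446612 m^3. 1 gallon_imp = 0.00454609 m^3, so 0.032446612 m^3 = 0.032446612 / 0.00454609 = 7.1372569 gallon_imp ≈ 7.137 gallon_imp (4 s.f.).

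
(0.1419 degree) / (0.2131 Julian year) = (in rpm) 1 degree = 0.017453293 rad, so 0.1419 degree = 0.1419 * 0.017453293 = 0.0024766222 rad. 1 Julian year = 31557600 s, so 0.2131 Julian year = 0.2131 * 31557600 = 6724924.6 s. Combine: 0.0024766222 rad / 6724924.6 s = 3.6827509e-10 rad/s. 1 rpm = 0.10471976 rad/s, so 3.6827509e-10 rad/s = 3.6827509e-10 / 0.10471976 = 3.5167681e-09 rpm ≈ 3.517e-09 rpm (4 s.f.). Final answer: 3.517e-09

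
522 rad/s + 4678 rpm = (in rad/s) 522 rad/s is already in rad/s. 1 rpm = 0.10471976 rad/s, so 4678 rpm = 4678 * 0.10471976 = 489.87901 rad/s. Sum: 522 + 489.87901 = 1011.879 rad/s. Result: 1011.879 rad/s ≈ 1012 rad/s (4 s.f.). Final answer: 1012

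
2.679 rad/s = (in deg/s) 153.5. Check: 1 deg/s = 0.017453293 rad/s, so 2.679 rad/s = 2.679 / 0.017453293 = 153.49539 deg/s ≈ 153.5 deg/s (4 s.f.).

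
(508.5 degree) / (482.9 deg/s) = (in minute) 0.01755. Check: 1 degree = 0.017453293 rad, so 508.5 degree = 508.5 * 0.017453293 = 8.8749992 rad. 1 deg/s = 0.017453293 rad/s, so 482.9 deg/s = 482.9 * 0.017453293 = 8.428195 rad/s. Combine: 8.8749992 rad / 8.428195 rad/s = 1.053013 s. 1 minute = 60 s, so 1.053013 s = 1.053013 / 60 = 0.017550217 minute ≈ 0.01755 minute (4 s.f.).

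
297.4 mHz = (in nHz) 1 mHz = 0.001 Hz, so 297.4 mHz = 297.4 * 0.001 = 0.2974 Hz. 1 nHz = 1e-09 Hz, so 0.2974 Hz = 0.2974 / 1e-09 = 2.974e+08 nHz. Final answer: 2.974e+08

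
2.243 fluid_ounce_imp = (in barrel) 1 fluid_ounce_imp = 2.8413063e-05 m^3, so 2.243 fluid_ounce_imp = 2.243 * 2.8413063e-05 = 6.3730499e-05 m^3. 1 barrel = 0.15898729 m^3, so 6.3730499e-05 m^3 = 6.3730499e-05 / 0.15898729 = 0.00040085278 barrel ≈ 0.0004009 barrel (4 s.f.). Final answer: 0.0004009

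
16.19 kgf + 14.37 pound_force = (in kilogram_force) 1 kgf = 9.80665 N, so 16.19 kgf = 16.19 * 9.80665 = 158.76966 N. 1 pound_force = 4.4482216 N, so 14.37 pound_force = 14.37 * 4.4482216 = 63.920945 N. Sum: 158.76966 + 63.920945 = 222.69061 N. 1 kilogram_force = 9.80665 N, so 222.69061 N = 222.69061 / 9.80665 = 22.708122 kilogram_force ≈ 22.71 kilogram_force (4 s.f.). Final answer: 22.71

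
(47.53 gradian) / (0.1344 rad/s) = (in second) 5.555. Check: 1 gradian = 0.015707963 rad, so 47.53 gradian = 47.53 * 0.015707963 = 0.74659949 rad. 0.1344 rad/s is already in rad/s. Combine: 0.74659949 rad / 0.1344 rad/s = 5.5550558 s. 5.5550558 s = 5.5550558 second ≈ 5.555 second (4 s.f.).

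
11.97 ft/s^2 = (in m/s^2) 1 ft/s^2 = 0.3048 m/s^2, so 11.97 ft/s^2 = 11.97 * 0.3048 = 3.648456 m/s^2. Result: 3.648456 m/s^2 ≈ 3.648 m/s^2 (4 s.f.). Final answer: 3.648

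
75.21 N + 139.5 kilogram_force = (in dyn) 75.21 N is already in N. 1 kilogram_force = 9.80665 N, so 139.5 kilogram_force = 139.5 * 9.80665 = 1368.0277 N. Sum: 75.21 + 1368.0277 = 1443.2377 N. 1 dyn = 1e-05 N, so 1443.2377 N = 1443.2377 / 1e-05 = 1.4432377e+08 dyn ≈ 1.443e+08 dyn (4 s.f.). Final answer: 1.443e+08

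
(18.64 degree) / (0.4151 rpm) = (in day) 8.662e-05. Check: 1 degree = 0.017453293 rad, so 18.64 degree = 18.64 * 0.017453293 = 0.32532937 rad. 1 rpm = 0.10471976 rad/s, so 0.4151 rpm = 0.4151 * 0.10471976 = 0.04346917 rad/s. Combine: 0.32532937 rad / 0.04346917 rad/s = 7.4841404 s. 1 day = 86400 s, so 7.4841404 s = 7.4841404 / 86400 = 8.6621995e-05 day ≈ 8.662e-05 day (4 s.f.).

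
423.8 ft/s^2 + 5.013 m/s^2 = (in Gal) 1.342e+04. Check: 1 ft/s^2 = 0.3048 m/s^2, so 423.8 ft/s^2 = 423.8 * 0.3048 = 129.17424 m/s^2. 5.013 m/s^2 is already in m/s^2. Sum: 129.17424 + 5.013 = 134.18724 m/s^2. 1 Gal = 0.01 m/s^2, so 134.18724 m/s^2 = 134.18724 / 0.01 = 13418.724 Gal ≈ 1.342e+04 Gal (4 s.f.).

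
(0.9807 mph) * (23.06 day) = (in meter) 1 mph = 0.44704 m/s, so 0.9807 mph = 0.9807 * 0.44704 = 0.43841213 m/s. 1 day = 86400 s, so 23.06 day = 23.06 * 86400 = 1992384 s. Combine: 0.43841213 m/s * 1992384 s = 873485.31 m. 873485.31 m = 873485.31 meter ≈ 8.735e+05 meter (4 s.f.). Final answer: 8.735e+05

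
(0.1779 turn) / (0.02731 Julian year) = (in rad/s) 1.297e-06. Check: 1 turn = 6.2831853 rad, so 0.1779 turn = 0.1779 * 6.2831853 = 1.1177787 rad. 1 Julian year = 31557600 s, so 0.02731 Julian year = 0.02731 * 31557600 = 861838.06 s. Combine: 1.1177787 rad / 861838.06 s = 1.2969707e-06 rad/s. Result: 1.2969707e-06 rad/s ≈ 1.297e-06 rad/s (4 s.f.).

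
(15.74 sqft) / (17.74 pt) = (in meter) 233.7. Check: 1 sqft = 0.09290304 m^2, so 15.74 sqft = 15.74 * 0.09290304 = 1.4622938 m^2. 1 pt = 0.00035277778 m, so 17.74 pt = 17.74 * 0.00035277778 = 0.0062582778 m. Combine: 1.4622938 m^2 / 0.0062582778 m = 233.65755 m. 233.65755 m = 233.65755 meter ≈ 233.7 meter (4 s.f.).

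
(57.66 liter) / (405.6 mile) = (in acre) 1 liter = 0.001 m^3, so 57.66 liter = 57.66 * 0.001 = 0.05766 m^3. 1 mile = 1609.344 m, so 405.6 mile = 405.6 * 1609.344 = 652749.93 m. Combine: 0.05766 m^3 / 652749.93 m = 8.8333982e-08 m^2. 1 acre = 4046.8564 m^2, so 8.8333982e-08 m^2 = 8.8333982e-08 / 4046.8564 = 2.1827802e-11 acre ≈ 2.183e-11 acre (4 s.f.). Final answer: 2.183e-11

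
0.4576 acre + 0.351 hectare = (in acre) 1.325. Check: 1 acre = 4046.8564 m^2, so 0.4576 acre = 0.4576 * 4046.8564 = 1851.8415 m^2. 1 hectare = 10000 m^2, so 0.351 hectare = 0.351 * 10000 = 3510 m^2. Sum: 1851.8415 + 3510 = 5361.8415 m^2. 1 acre = 4046.8564 m^2, so 5361.8415 m^2 = 5361.8415 / 4046.8564 = 1.3249399 acre ≈ 1.325 acre (4 s.f.).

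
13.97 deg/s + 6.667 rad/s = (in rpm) 1 deg/s = 0.017453293 rad/s, so 13.97 deg/s = 13.97 * 0.017453293 = 0.2438225 rad/s. 6.667 rad/s is already in rad/s. Sum: 0.2438225 + 6.667 = 6.9108225 rad/s. 1 rpm = 0.10471976 rad/s, so 6.9108225 rad/s = 6.9108225 / 0.10471976 = 65.993494 rpm ≈ 65.99 rpm (4 s.f.). Final answer: 65.99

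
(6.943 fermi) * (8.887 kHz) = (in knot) 1.199e-10. Check: 1 fermi = 1e-15 m, so 6.943 fermi = 6.943 * 1e-15 = 6.943e-15 m. 1 kHz = 1000 Hz, so 8.887 kHz = 8.887 * 1000 = 8887 Hz. Combine: 6.943e-15 m * 8887 Hz = 6.1702441e-11 m/s. 1 knot = 0.51444444 m/s, so 6.1702441e-11 m/s = 6.1702441e-11 / 0.51444444 = 1.1993995e-10 knot ≈ 1.199e-10 knot (4 s.f.).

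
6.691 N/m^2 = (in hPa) 6.691 N/m^2 = 6.691 Pa. 1 hPa = 100 Pa, so 6.691 Pa = 6.691 / 100 = 0.06691 hPa. Final answer: 0.06691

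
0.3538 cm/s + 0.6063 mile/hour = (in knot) 0.5337. Check: 1 cm/s = 0.01 m/s, so 0.3538 cm/s = 0.3538 * 0.01 = 0.003538 m/s. 1 mile/hour = 0.44704 m/s, so 0.6063 mile/hour = 0.6063 * 0.44704 = 0.27104035 m/s. Sum: 0.003538 + 0.27104035 = 0.27457835 m/s. 1 knot = 0.51444444 m/s, so 0.27457835 m/s = 0.27457835 / 0.51444444 = 0.53373762 knot ≈ 0.5337 knot (4 s.f.).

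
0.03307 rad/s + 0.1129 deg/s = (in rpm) 0.03307 rad/s is already in rad/s. 1 deg/s = 0.017453293 rad/s, so 0.1129 deg/s = 0.1129 * 0.017453293 = 0.0019704767 rad/s. Sum: 0.03307 + 0.0019704767 = 0.035040477 rad/s. 1 rpm = 0.10471976 rad/s, so 0.035040477 rad/s = 0.035040477 / 0.10471976 = 0.3346119 rpm ≈ 0.3346 rpm (4 s.f.). Final answer: 0.3346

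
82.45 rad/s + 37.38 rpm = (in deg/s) 82.45 rad/s is already in rad/s. 1 rpm = 0.10471976 rad/s, so 37.38 rpm = 37.38 * 0.10471976 = 3.9144244 rad/s. Sum: 82.45 + 3.9144244 = 86.364424 rad/s. 1 deg/s = 0.017453293 rad/s, so 86.364424 rad/s = 86.364424 / 0.017453293 = 4948.317 deg/s ≈ 4948 deg/s (4 s.f.). Final answer: 4948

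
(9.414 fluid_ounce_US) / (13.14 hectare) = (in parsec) 6.866e-26. Check: 1 fluid_ounce_US = 2.957353e-05 m^3, so 9.414 fluid_ounce_US = 9.414 * 2.957353e-05 = 0.00027840521 m^3. 1 hectare = 10000 m^2, so 13.14 hectare = 13.14 * 10000 = 131400 m^2. Combine: 0.00027840521 m^3 / 131400 m^2 = 2.1187611e-09 m. 1 parsec = 3.0856776e+16 m, so 2.1187611e-09 m = 2.1187611e-09 / 3.0856776e+16 = 6.8664371e-26 parsec ≈ 6.866e-26 parsec (4 s.f.).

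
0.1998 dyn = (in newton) 1 dyn = 1e-05 N, so 0.1998 dyn = 0.1998 * 1e-05 = 1.998e-06 N. 1.998e-06 N = 1.998e-06 newton. Final answer: 1.998e-06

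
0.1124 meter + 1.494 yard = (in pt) 4191. Check: 0.1124 meter = 0.1124 m. 1 yard = 0.9144 m, so 1.494 yard = 1.494 * 0.9144 = 1.3661136 m. Sum: 0.1124 + 1.3661136 = 1.4785136 m. 1 pt = 0.00035277778 m, so 1.4785136 m = 1.4785136 / 0.00035277778 = 4191.0622 pt ≈ 4191 pt (4 s.f.).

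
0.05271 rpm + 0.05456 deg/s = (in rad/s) 1 rpm = 0.10471976 rad/s, so 0.05271 rpm = 0.05271 * 0.10471976 = 0.0055197783 rad/s. 1 deg/s = 0.017453293 rad/s, so 0.05456 deg/s = 0.05456 * 0.017453293 = 0.00095225164 rad/s. Sum: 0.0055197783 + 0.00095225164 = 0.0064720299 rad/s. Result: 0.0064720299 rad/s ≈ 0.006472 rad/s (4 s.f.). Final answer: 0.006472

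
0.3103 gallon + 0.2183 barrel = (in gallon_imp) 7.893. Check: 1 gallon = 0.0037854118 m^3, so 0.3103 gallon = 0.3103 * 0.0037854118 = 0.0011746133 m^3. 1 barrel = 0.15898729 m^3, so 0.2183 barrel = 0.2183 * 0.15898729 = 0.034706926 m^3. Sum: 0.0011746133 + 0.034706926 = 0.03588154 m^3. 1 gallon_imp = 0.00454609 m^3, so 0.03588154 m^3 = 0.03588154 / 0.00454609 = 7.8928353 gallon_imp ≈ 7.893 gallon_imp (4 s.f.).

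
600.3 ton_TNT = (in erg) 1 ton_TNT = 4.184e+09 J, so 600.3 ton_TNT = 600.3 * 4.184e+09 = 2.5116552e+12 J. 1 erg = 1e-07 J, so 2.5116552e+12 J = 2.5116552e+12 / 1e-07 = 2.5116552e+19 erg ≈ 2.512e+19 erg (4 s.f.). Final answer: 2.512e+19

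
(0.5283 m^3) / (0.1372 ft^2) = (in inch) 0.5283 m^3 is already in m^3. 1 ft^2 = 0.09290304 m^2, so 0.1372 ft^2 = 0.1372 * 0.09290304 = 0.012746297 m^2. Combine: 0.5283 m^3 / 0.012746297 m^2 = 41.447331 m. 1 inch = 0.0254 m, so 41.447331 m = 41.447331 / 0.0254 = 1631.7847 inch ≈ 1632 inch (4 s.f.). Final answer: 1632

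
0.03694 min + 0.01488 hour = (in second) 1 min = 60 s, so 0.03694 min = 0.03694 * 60 = 2.2164 s. 1 hour = 3600 s, so 0.01488 hour = 0.01488 * 3600 = 53.568 s. Sum: 2.2164 + 53.568 = 55.7844 s. 55.7844 s = 55.7844 second ≈ 55.78 second (4 s.f.). Final answer: 55.78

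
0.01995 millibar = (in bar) 1.995e-05. Check: 1 millibar = 100 Pa, so 0.01995 millibar = 0.01995 * 100 = 1.995 Pa. 1 bar = 100000 Pa, so 1.995 Pa = 1.995 / 100000 = 1.995e-05 bar.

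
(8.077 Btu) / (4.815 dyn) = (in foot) 5.806e+08. Check: 1 Btu = 1055.0559 J, so 8.077 Btu = 8.077 * 1055.0559 = 8521.6861 J. 1 dyn = 1e-05 N, so 4.815 dyn = 4.815 * 1e-05 = 4.815e-05 N. Combine: 8521.6861 J / 4.815e-05 N = 1.7698206e+08 m. 1 foot = 0.3048 m, so 1.7698206e+08 m = 1.7698206e+08 / 0.3048 = 5.806498e+08 foot ≈ 5.806e+08 foot (4 s.f.).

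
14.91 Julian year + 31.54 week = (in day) 5667. Check: 1 Julian year = 31557600 s, so 14.91 Julian year = 14.91 * 31557600 = 4.7052382e+08 s. 1 week = 604800 s, so 31.54 week = 31.54 * 604800 = 19075392 s. Sum: 4.7052382e+08 + 19075392 = 4.8959921e+08 s. 1 day = 86400 s, so 4.8959921e+08 s = 4.8959921e+08 / 86400 = 5666.6575 day ≈ 5667 day (4 s.f.).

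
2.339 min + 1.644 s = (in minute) 1 min = 60 s, so 2.339 min = 2.339 * 60 = 140.34 s. 1.644 s is already in s. Sum: 140.34 + 1.644 = 141.984 s. 1 minute = 60 s, so 141.984 s = 141.984 / 60 = 2.3664 minute ≈ 2.366 minute (4 s.f.). Final answer: 2.366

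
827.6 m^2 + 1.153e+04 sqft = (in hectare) 0.1899. Check: 827.6 m^2 is already in m^2. 1 sqft = 0.09290304 m^2, so 1.153e+04 sqft = 1.153e+04 * 0.09290304 = 1071.1721 m^2. Sum: 827.6 + 1071.1721 = 1898.7721 m^2. 1 hectare = 10000 m^2, so 1898.7721 m^2 = 1898.7721 / 10000 = 0.18987721 hectare ≈ 0.1899 hectare (4 s.f.).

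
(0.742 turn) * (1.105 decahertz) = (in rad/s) 51.52. Check: 1 turn = 6.2831853 rad, so 0.742 turn = 0.742 * 6.2831853 = 4.6621235 rad. 1 decahertz = 10 Hz, so 1.105 decahertz = 1.105 * 10 = 11.05 Hz. Combine: 4.6621235 rad * 11.05 Hz = 51.516465 rad/s. Result: 51.516465 rad/s ≈ 51.52 rad/s (4 s.f.).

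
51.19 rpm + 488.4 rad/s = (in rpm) 4715. Check: 1 rpm = 0.10471976 rad/s, so 51.19 rpm = 51.19 * 0.10471976 = 5.3606043 rad/s. 488.4 rad/s is already in rad/s. Sum: 5.3606043 + 488.4 = 493.7606 rad/s. 1 rpm = 0.10471976 rad/s, so 493.7606 rad/s = 493.7606 / 0.10471976 = 4715.0665 rpm ≈ 4715 rpm (4 s.f.).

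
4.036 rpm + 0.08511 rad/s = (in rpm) 1 rpm = 0.10471976 rad/s, so 4.036 rpm = 4.036 * 0.10471976 = 0.42264893 rad/s. 0.08511 rad/s is already in rad/s. Sum: 0.42264893 + 0.08511 = 0.50775893 rad/s. 1 rpm = 0.10471976 rad/s, so 0.50775893 rad/s = 0.50775893 / 0.10471976 = 4.8487406 rpm ≈ 4.849 rpm (4 s.f.). Final answer: 4.849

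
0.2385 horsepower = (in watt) 1 horsepower = 745.69987 W, so 0.2385 horsepower = 0.2385 * 745.69987 = 177.84942 W. 177.84942 W = 177.84942 watt ≈ 177.8 watt (4 s.f.). Final answer: 177.8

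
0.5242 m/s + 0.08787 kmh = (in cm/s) 54.86. Check: 0.5242 m/s is already in m/s. 1 kmh = 0.27777778 m/s, so 0.08787 kmh = 0.08787 * 0.27777778 = 0.024408333 m/s. Sum: 0.5242 + 0.024408333 = 0.54860833 m/s. 1 cm/s = 0.01 m/s, so 0.54860833 m/s = 0.54860833 / 0.01 = 54.860833 cm/s ≈ 54.86 cm/s (4 s.f.).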